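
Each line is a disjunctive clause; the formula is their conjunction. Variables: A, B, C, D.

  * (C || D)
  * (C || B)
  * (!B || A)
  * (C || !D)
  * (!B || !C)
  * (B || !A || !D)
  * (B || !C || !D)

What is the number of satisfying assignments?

The models are:
  A=F B=F C=T D=F
  A=T B=F C=T D=F
That's 2 in total.

2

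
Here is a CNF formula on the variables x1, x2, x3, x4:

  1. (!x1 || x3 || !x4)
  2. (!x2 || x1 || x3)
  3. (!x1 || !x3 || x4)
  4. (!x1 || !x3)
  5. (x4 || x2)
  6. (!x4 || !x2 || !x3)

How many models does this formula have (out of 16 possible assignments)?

4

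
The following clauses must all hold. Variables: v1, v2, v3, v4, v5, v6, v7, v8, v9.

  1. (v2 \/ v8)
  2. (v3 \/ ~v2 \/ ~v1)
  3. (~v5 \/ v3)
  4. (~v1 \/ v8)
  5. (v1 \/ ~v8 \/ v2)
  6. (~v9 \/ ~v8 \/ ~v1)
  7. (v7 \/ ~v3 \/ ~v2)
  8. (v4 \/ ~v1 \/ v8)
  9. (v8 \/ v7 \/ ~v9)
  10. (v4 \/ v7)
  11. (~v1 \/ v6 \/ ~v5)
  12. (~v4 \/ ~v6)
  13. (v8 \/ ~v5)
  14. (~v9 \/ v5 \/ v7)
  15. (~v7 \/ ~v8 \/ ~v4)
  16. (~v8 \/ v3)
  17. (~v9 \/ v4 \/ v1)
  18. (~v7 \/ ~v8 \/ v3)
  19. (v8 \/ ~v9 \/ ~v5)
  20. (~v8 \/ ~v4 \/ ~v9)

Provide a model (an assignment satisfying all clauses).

v1=F, v2=T, v3=T, v4=F, v5=F, v6=F, v7=T, v8=T, v9=F

Pure literal: v9 appears only negated; assign v9 = False.
Set v1 = False and propagate.
Set v2 = True and propagate.
For the remaining variables, v3 = True, v4 = False, v5 = False, v6 = False, v7 = True, v8 = True works.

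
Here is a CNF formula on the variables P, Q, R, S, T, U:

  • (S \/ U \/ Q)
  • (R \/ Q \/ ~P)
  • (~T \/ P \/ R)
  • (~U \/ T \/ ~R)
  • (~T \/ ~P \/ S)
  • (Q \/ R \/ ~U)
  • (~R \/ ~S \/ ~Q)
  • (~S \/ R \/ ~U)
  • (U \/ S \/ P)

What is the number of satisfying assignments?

16

Split on R, then S.
  R=T, S=T: P free; 3 ways for (Q,T,U) × 2^1 = 6.
  R=T, S=F: remaining (P,Q,T,U) ∈ {(F,F,T,T); (F,T,T,T); (T,T,F,F)} — 3.
  R=F, S=T: remaining (P,Q,T,U) ∈ {(F,F,F,F); (F,T,F,F); (T,T,F,F); (T,T,T,F)} — 4.
  R=F, S=F: remaining (P,Q,T,U) ∈ {(F,T,F,T); (T,T,F,F); (T,T,F,T)} — 3.
Total: 6 + 3 + 4 + 3 = 16.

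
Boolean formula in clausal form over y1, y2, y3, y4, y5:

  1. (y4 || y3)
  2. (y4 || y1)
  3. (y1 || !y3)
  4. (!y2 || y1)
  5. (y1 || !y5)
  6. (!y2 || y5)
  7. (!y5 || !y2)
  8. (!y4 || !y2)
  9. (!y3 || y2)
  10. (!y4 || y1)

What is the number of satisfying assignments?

2

Satisfying assignments:
  y1=1 y2=0 y3=0 y4=1 y5=0
  y1=1 y2=0 y3=0 y4=1 y5=1
That's 2 in total.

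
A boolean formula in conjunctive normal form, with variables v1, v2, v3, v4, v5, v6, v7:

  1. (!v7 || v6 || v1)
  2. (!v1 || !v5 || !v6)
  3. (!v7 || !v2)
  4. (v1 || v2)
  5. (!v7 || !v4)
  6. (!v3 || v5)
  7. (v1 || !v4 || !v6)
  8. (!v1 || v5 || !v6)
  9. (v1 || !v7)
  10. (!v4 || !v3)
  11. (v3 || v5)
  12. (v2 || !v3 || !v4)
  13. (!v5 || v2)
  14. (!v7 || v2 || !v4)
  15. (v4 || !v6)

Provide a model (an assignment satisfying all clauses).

v1=True, v2=True, v3=False, v4=False, v5=True, v6=False, v7=False

Check each clause:
  1. (v1 || v6 || !v7) — v1 is true.
  2. (!v5 || !v1 || !v6) — !v6 is true.
  3. (!v2 || !v7) — !v7 is true.
  4. (v2 || v1) — v1 is true.
  5. (!v4 || !v7) — !v7 is true.
  6. (v5 || !v3) — !v3 is true.
  7. (v1 || !v6 || !v4) — v1 is true.
  8. (v5 || !v6 || !v1) — !v6 is true.
  9. (!v7 || v1) — v1 is true.
  10. (!v3 || !v4) — !v4 is true.
  11. (v5 || v3) — v5 is true.
  12. (!v3 || v2 || !v4) — v2 is true.
  13. (v2 || !v5) — v2 is true.
  14. (!v7 || !v4 || v2) — !v7 is true.
  15. (!v6 || v4) — !v6 is true.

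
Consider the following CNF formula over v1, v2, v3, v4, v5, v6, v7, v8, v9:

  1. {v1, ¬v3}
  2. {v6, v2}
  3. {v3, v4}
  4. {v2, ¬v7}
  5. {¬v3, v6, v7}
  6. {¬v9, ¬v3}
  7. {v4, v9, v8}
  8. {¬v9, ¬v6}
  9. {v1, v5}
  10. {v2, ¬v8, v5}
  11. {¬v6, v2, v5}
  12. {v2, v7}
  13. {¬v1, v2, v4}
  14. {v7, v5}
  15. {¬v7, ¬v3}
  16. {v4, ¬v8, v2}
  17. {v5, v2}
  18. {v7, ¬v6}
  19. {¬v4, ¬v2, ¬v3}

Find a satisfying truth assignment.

v1 = True, v2 = True, v3 = False, v4 = True, v5 = True, v6 = False, v7 = True, v8 = False, v9 = False

Pure literal: v5 appears only positively; assign v5 = True.
Branch on v1: take v1 = True.
For the remaining variables, v2 = True, v3 = False, v4 = True, v6 = False, v7 = True, v8 = False, v9 = False works.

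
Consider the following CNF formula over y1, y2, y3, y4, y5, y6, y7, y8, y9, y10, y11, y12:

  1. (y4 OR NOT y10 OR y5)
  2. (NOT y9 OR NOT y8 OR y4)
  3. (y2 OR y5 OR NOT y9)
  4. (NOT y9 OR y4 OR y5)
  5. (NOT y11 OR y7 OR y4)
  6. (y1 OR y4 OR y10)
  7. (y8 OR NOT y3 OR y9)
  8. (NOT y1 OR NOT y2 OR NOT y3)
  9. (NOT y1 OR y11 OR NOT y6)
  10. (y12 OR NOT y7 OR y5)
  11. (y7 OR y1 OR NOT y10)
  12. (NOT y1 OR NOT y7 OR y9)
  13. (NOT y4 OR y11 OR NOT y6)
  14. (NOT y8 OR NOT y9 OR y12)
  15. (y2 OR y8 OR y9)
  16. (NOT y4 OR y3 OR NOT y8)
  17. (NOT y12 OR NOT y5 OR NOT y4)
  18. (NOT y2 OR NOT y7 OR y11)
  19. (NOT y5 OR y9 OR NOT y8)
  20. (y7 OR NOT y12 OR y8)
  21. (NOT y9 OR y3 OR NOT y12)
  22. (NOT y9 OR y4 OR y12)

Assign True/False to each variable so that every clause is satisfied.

y1=1  y2=1  y3=0  y4=1  y5=1  y6=0  y7=0  y8=0  y9=1  y10=1  y11=1  y12=0

Pure literal: y6 appears only negated; assign y6 = False.
Try y1 = True.
Set y2 = True and propagate.
  then y3 is forced to False.
The remaining clauses are satisfied by y4 = True, y5 = True, y7 = False, y8 = False, y9 = True, y10 = True, y11 = True, y12 = False.
Every clause has at least one true literal under this assignment.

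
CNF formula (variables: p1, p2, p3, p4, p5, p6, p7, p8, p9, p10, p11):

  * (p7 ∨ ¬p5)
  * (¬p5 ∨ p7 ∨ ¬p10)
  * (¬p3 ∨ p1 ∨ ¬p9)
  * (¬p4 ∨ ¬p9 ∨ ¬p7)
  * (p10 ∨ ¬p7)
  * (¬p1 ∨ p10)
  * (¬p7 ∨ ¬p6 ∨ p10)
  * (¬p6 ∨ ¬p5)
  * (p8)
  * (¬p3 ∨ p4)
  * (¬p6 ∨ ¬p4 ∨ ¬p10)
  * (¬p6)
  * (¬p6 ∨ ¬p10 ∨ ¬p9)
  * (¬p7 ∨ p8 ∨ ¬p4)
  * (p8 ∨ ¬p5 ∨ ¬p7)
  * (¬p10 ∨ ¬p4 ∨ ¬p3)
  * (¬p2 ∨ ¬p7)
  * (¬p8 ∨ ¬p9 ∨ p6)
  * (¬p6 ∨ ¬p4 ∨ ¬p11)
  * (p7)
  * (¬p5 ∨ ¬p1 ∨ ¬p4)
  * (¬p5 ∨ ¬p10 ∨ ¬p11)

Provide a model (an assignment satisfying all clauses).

p1=False, p2=False, p3=False, p4=True, p5=False, p6=False, p7=True, p8=True, p9=False, p10=True, p11=True

The clause (p8) is unit: p8 must be True.
(¬p6) is a unit clause, so p6 = False.
(¬p9) is a unit clause, so p9 = False.
(p7) is a unit clause, so p7 = True.
The clause (p10) is unit: p10 must be True.
(¬p2) is a unit clause, so p2 = False.
Pure literal: p1 appears only negated; assign p1 = False.
Pure literal: p3 appears only negated; assign p3 = False.
Try p5 = False.
p4, p11 are now unconstrained; take p4 = True, p11 = True.
Every clause has at least one true literal under this assignment.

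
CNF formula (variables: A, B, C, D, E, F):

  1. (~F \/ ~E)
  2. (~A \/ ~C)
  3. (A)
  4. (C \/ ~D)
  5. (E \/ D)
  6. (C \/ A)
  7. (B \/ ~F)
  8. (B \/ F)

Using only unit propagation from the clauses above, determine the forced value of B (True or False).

True

Unit clause (A) sets A = True.
From (~C \/ ~A) and A = True: C = False.
(C \/ ~D): since C = False, the clause reduces to (~D). D = False.
In (E \/ D), D is now false; E must hold, so E = True.
(~F \/ ~E): since E = True, the clause reduces to (~F). F = False.
In (F \/ B), F is now false; B must hold, so B = True.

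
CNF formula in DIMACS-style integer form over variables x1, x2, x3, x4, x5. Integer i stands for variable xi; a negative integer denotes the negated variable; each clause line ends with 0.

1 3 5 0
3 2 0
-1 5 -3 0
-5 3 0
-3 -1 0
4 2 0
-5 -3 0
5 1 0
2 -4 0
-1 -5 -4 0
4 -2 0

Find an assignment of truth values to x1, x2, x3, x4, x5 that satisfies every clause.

x1=True, x2=True, x3=False, x4=True, x5=False

Set x1 = True and propagate.
  then x3 is forced to False.
  then x2 is forced to True.
  then x5 is forced to False.
  then x4 is forced to True.
Check each clause:
  1. (x1 \/ x3 \/ x5) — x1 is true.
  2. (x3 \/ x2) — x2 is true.
  3. (~x1 \/ x5 \/ ~x3) — ~x3 is true.
  4. (x3 \/ ~x5) — ~x5 is true.
  5. (~x3 \/ ~x1) — ~x3 is true.
  6. (x2 \/ x4) — x2 is true.
  7. (~x5 \/ ~x3) — ~x5 is true.
  8. (x5 \/ x1) — x1 is true.
  9. (~x4 \/ x2) — x2 is true.
  10. (~x4 \/ ~x1 \/ ~x5) — ~x5 is true.
  11. (~x2 \/ x4) — x4 is true.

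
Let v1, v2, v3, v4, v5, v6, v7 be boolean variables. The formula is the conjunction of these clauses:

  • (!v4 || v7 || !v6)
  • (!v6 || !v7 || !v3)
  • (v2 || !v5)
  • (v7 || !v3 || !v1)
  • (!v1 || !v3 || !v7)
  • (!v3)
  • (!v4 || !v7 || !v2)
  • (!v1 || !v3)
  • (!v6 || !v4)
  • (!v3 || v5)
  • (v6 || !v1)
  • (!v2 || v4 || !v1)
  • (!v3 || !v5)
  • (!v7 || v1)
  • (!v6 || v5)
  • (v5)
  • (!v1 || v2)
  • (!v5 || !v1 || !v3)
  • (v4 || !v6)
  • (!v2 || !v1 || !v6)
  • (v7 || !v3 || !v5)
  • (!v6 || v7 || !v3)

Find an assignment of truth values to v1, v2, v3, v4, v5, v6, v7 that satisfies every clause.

v1 = 0, v2 = 1, v3 = 0, v4 = 0, v5 = 1, v6 = 0, v7 = 0

Check each clause:
  1. (!v6 || v7 || !v4) — !v6 is true.
  2. (!v3 || !v7 || !v6) — !v7 is true.
  3. (!v5 || v2) — v2 is true.
  4. (!v1 || !v3 || v7) — !v3 is true.
  5. (!v3 || !v7 || !v1) — !v7 is true.
  6. (!v3) — !v3 is true.
  7. (!v7 || !v4 || !v2) — !v7 is true.
  8. (!v1 || !v3) — !v3 is true.
  9. (!v4 || !v6) — !v6 is true.
  10. (v5 || !v3) — !v3 is true.
  11. (v6 || !v1) — !v1 is true.
  12. (!v2 || !v1 || v4) — !v1 is true.
  13. (!v5 || !v3) — !v3 is true.
  14. (v1 || !v7) — !v7 is true.
  15. (v5 || !v6) — !v6 is true.
  16. (v5) — v5 is true.
  17. (!v1 || v2) — v2 is true.
  18. (!v5 || !v3 || !v1) — !v3 is true.
  19. (v4 || !v6) — !v6 is true.
  20. (!v1 || !v6 || !v2) — !v6 is true.
  21. (v7 || !v3 || !v5) — !v3 is true.
  22. (!v3 || !v6 || v7) — !v6 is true.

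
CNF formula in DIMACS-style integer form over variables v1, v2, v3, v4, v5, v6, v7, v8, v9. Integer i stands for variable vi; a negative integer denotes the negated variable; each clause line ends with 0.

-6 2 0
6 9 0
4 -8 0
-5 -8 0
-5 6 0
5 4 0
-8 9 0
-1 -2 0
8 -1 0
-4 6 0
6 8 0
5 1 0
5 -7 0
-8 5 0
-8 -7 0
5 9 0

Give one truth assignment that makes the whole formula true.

Pure literal: v9 appears only positively; assign v9 = True.
Try v1 = False.
  then v5 is forced to True.
  then v8 is forced to False.
  then v6 is forced to True.
  then v2 is forced to True.
v3, v4, v7 are now unconstrained; take v3 = False, v4 = False, v7 = True.
Every clause has at least one true literal under this assignment.

v1 = False, v2 = True, v3 = False, v4 = False, v5 = True, v6 = True, v7 = True, v8 = False, v9 = True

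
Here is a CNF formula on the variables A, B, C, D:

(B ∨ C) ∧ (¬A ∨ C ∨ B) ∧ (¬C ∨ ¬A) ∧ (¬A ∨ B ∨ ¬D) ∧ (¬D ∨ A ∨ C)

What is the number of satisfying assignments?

7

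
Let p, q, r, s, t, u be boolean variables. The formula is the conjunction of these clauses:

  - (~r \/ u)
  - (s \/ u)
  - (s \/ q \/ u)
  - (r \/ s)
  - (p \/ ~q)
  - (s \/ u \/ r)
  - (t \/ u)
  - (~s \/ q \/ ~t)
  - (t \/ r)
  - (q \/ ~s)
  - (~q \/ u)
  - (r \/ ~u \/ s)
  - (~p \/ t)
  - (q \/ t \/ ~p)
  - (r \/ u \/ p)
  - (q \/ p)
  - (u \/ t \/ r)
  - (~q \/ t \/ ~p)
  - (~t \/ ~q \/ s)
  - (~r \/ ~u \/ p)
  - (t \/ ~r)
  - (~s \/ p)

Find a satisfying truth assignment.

p=T, q=T, r=F, s=T, t=T, u=T

Try p = True.
  then t is forced to True.
Set q = True and propagate.
  then u is forced to True.
  then s is forced to True.
r is now unconstrained; take r = False.
Check each clause:
  1. (u \/ ~r) — ~r is true.
  2. (u \/ s) — s is true.
  3. (s \/ u \/ q) — q is true.
  4. (r \/ s) — s is true.
  5. (p \/ ~q) — p is true.
  6. (u \/ s \/ r) — s is true.
  7. (t \/ u) — t is true.
  8. (~s \/ ~t \/ q) — q is true.
  9. (t \/ r) — t is true.
  10. (q \/ ~s) — q is true.
  11. (~q \/ u) — u is true.
  12. (r \/ ~u \/ s) — s is true.
  13. (~p \/ t) — t is true.
  14. (t \/ q \/ ~p) — q is true.
  15. (r \/ u \/ p) — p is true.
  16. (p \/ q) — p is true.
  17. (t \/ r \/ u) — t is true.
  18. (t \/ ~p \/ ~q) — t is true.
  19. (~q \/ ~t \/ s) — s is true.
  20. (p \/ ~u \/ ~r) — p is true.
  21. (t \/ ~r) — ~r is true.
  22. (p \/ ~s) — p is true.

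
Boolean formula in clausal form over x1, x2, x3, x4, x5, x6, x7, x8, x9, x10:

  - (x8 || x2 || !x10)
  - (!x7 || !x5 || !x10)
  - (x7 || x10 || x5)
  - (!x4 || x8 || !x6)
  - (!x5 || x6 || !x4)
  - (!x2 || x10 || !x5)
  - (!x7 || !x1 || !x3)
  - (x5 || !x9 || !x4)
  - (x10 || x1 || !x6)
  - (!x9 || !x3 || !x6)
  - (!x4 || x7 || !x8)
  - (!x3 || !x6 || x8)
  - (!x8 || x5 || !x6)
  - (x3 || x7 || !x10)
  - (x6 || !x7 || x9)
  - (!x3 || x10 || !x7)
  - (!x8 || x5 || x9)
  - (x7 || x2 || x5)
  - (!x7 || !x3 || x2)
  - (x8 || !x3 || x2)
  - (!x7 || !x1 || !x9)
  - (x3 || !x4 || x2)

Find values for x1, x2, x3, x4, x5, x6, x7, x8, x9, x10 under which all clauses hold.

x1=F, x2=F, x3=F, x4=F, x5=T, x6=F, x7=F, x8=F, x9=F, x10=F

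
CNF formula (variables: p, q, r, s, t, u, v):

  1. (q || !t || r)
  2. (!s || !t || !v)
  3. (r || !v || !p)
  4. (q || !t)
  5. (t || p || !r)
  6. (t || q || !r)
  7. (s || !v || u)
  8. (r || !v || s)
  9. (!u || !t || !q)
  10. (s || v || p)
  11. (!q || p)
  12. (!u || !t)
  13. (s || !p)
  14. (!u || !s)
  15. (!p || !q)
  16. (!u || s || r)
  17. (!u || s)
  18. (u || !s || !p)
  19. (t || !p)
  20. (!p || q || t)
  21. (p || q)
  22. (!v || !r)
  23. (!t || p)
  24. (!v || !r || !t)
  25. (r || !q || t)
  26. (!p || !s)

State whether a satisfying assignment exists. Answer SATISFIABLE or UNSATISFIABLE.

p = True:
  propagation gives s=True; an empty clause results — contradiction.
p = False:
  propagation gives q=False; an empty clause results — contradiction.
Every branch closes, so no satisfying assignment exists.

UNSATISFIABLE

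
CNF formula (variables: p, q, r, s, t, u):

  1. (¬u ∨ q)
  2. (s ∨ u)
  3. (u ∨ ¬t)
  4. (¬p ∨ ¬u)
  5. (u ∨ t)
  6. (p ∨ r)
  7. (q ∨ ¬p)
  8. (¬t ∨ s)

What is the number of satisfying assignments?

3

The models are:
  p=F q=T r=T s=F t=F u=T
  p=F q=T r=T s=T t=F u=T
  p=F q=T r=T s=T t=T u=T
Count: 3.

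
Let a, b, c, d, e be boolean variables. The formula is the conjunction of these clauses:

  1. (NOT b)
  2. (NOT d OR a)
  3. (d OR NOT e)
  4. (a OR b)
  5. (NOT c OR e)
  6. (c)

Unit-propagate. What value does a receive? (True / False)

(NOT b) stands alone — b = False.
(a OR b) with b = False leaves only a, so a = True.

True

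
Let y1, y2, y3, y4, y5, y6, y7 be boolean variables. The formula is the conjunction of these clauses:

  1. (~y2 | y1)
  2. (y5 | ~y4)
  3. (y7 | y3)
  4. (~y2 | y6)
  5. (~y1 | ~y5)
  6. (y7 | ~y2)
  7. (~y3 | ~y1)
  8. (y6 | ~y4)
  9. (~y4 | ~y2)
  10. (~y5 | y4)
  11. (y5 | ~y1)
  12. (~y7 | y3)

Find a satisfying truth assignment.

y1 = False  y2 = False  y3 = True  y4 = False  y5 = False  y6 = False  y7 = False

Pure literal: y2 appears only negated; assign y2 = False.
Try y1 = False.
Set y3 = True and propagate.
The remaining clauses are satisfied by y4 = False, y5 = False, y6 = False, y7 = False.
Every clause has at least one true literal under this assignment.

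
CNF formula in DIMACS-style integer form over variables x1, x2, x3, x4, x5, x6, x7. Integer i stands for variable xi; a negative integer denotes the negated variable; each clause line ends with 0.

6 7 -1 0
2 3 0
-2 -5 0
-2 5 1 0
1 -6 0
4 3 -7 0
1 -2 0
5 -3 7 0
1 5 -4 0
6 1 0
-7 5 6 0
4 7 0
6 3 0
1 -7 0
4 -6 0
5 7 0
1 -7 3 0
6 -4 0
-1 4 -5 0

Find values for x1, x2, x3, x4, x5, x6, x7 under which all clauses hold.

x1=1  x2=1  x3=1  x4=1  x5=0  x6=1  x7=1

Branch on x1: take x1 = True.
Branch on x2: take x2 = True.
  then x5 is forced to False.
  then x7 is forced to True.
  then x6 is forced to True.
  then x4 is forced to True.
x3 is now unconstrained; take x3 = True.
Check each clause:
  1. (x7 ∨ x6 ∨ ¬x1) — x6 is true.
  2. (x2 ∨ x3) — x2 is true.
  3. (¬x2 ∨ ¬x5) — ¬x5 is true.
  4. (x5 ∨ ¬x2 ∨ x1) — x1 is true.
  5. (¬x6 ∨ x1) — x1 is true.
  6. (¬x7 ∨ x4 ∨ x3) — x3 is true.
  7. (¬x2 ∨ x1) — x1 is true.
  8. (¬x3 ∨ x5 ∨ x7) — x7 is true.
  9. (¬x4 ∨ x1 ∨ x5) — x1 is true.
  10. (x6 ∨ x1) — x1 is true.
  11. (¬x7 ∨ x6 ∨ x5) — x6 is true.
  12. (x4 ∨ x7) — x4 is true.
  13. (x3 ∨ x6) — x3 is true.
  14. (¬x7 ∨ x1) — x1 is true.
  15. (x4 ∨ ¬x6) — x4 is true.
  16. (x7 ∨ x5) — x7 is true.
  17. (x1 ∨ x3 ∨ ¬x7) — x1 is true.
  18. (x6 ∨ ¬x4) — x6 is true.
  19. (¬x1 ∨ ¬x5 ∨ x4) — ¬x5 is true.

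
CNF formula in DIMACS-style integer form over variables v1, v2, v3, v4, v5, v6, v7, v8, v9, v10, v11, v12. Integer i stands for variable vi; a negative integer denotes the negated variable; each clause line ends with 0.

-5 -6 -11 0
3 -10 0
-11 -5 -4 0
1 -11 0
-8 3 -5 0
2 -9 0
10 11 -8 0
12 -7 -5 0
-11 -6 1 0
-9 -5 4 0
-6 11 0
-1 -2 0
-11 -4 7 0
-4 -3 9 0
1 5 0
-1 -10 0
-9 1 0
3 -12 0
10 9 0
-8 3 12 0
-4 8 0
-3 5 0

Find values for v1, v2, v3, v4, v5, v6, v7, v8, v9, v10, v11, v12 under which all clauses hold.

v6 occurs only negated in the remaining clauses — set v6 = False.
Branch on v1: take v1 = False.
  then v11 is forced to False.
  then v5 is forced to True.
  then v9 is forced to False.
  then v10 is forced to True.
  then v3 is forced to True.
  then v4 is forced to False.
Set v7 = False and propagate.
v2, v8, v12 are now unconstrained; take v2 = True, v8 = True, v12 = False.
Check each clause:
  1. (NOT v6 OR NOT v11 OR NOT v5) — NOT v6 is true.
  2. (NOT v10 OR v3) — v3 is true.
  3. (NOT v4 OR NOT v11 OR NOT v5) — NOT v4 is true.
  4. (v1 OR NOT v11) — NOT v11 is true.
  5. (NOT v8 OR NOT v5 OR v3) — v3 is true.
  6. (NOT v9 OR v2) — v2 is true.
  7. (v11 OR v10 OR NOT v8) — v10 is true.
  8. (NOT v7 OR NOT v5 OR v12) — NOT v7 is true.
  9. (v1 OR NOT v11 OR NOT v6) — NOT v6 is true.
  10. (NOT v5 OR NOT v9 OR v4) — NOT v9 is true.
  11. (v11 OR NOT v6) — NOT v6 is true.
  12. (NOT v1 OR NOT v2) — NOT v1 is true.
  13. (NOT v11 OR v7 OR NOT v4) — NOT v4 is true.
  14. (v9 OR NOT v3 OR NOT v4) — NOT v4 is true.
  15. (v5 OR v1) — v5 is true.
  16. (NOT v1 OR NOT v10) — NOT v1 is true.
  17. (v1 OR NOT v9) — NOT v9 is true.
  18. (v3 OR NOT v12) — v3 is true.
  19. (v9 OR v10) — v10 is true.
  20. (NOT v8 OR v3 OR v12) — v3 is true.
  21. (v8 OR NOT v4) — v8 is true.
  22. (NOT v3 OR v5) — v5 is true.

v1=F, v2=T, v3=T, v4=F, v5=T, v6=F, v7=F, v8=T, v9=F, v10=T, v11=F, v12=F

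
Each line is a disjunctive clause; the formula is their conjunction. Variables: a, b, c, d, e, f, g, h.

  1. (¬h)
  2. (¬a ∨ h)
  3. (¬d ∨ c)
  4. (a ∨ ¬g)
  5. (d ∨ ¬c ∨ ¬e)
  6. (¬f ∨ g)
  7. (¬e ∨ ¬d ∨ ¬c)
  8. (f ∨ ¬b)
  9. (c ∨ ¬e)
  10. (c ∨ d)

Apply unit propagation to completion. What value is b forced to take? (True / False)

False

Unit clause (¬h) sets h = False.
In (h ∨ ¬a), h is now false; ¬a must hold, so a = False.
From (¬g ∨ a) and a = False: g = False.
(¬f ∨ g): since g = False, the clause reduces to (¬f). f = False.
From (f ∨ ¬b) and f = False: b = False.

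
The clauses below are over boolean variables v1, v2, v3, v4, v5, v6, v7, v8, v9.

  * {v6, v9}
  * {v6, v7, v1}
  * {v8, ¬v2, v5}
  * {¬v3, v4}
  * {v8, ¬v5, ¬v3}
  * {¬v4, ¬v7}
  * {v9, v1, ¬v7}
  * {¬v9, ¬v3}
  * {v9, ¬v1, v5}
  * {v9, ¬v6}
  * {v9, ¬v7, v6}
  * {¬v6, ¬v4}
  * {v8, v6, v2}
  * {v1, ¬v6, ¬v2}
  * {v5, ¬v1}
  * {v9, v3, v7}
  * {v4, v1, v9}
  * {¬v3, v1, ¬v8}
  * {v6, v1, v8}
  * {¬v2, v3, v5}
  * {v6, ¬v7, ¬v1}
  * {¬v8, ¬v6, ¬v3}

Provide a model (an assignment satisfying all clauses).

Try v1 = True.
  then v5 is forced to True.
Branch on v2: take v2 = True.
For the remaining variables, v3 = False, v4 = False, v6 = False, v7 = False, v8 = False, v9 = True works.

v1=True, v2=True, v3=False, v4=False, v5=True, v6=False, v7=False, v8=False, v9=True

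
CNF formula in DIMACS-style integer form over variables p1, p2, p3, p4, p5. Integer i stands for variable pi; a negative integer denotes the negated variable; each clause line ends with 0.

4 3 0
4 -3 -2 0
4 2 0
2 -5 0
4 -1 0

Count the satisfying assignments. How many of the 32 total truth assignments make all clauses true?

Case analysis on p4 and p2:
  p4=1, p2=1: p1, p3, p5 free → 2^3 = 8.
  p4=1, p2=0: remaining (p1,p3,p5) ∈ {(0,0,0); (0,1,0); (1,0,0); (1,1,0)} — 4.
  p4=0, p2=1: a clause becomes empty — 0.
  p4=0, p2=0: a clause becomes empty — 0.
Total: 8 + 4 + 0 + 0 = 12.

12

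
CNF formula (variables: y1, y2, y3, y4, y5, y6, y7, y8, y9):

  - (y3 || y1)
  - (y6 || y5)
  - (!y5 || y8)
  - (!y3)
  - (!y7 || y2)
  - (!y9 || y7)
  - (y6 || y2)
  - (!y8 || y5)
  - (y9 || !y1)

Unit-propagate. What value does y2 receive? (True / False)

True

Unit clause (!y3) sets y3 = False.
(y1 || y3) with y3 = False leaves only y1, so y1 = True.
(y9 || !y1) with y1 = True leaves only y9, so y9 = True.
In (y7 || !y9), !y9 is now false; y7 must hold, so y7 = True.
In (!y7 || y2), !y7 is now false; y2 must hold, so y2 = True.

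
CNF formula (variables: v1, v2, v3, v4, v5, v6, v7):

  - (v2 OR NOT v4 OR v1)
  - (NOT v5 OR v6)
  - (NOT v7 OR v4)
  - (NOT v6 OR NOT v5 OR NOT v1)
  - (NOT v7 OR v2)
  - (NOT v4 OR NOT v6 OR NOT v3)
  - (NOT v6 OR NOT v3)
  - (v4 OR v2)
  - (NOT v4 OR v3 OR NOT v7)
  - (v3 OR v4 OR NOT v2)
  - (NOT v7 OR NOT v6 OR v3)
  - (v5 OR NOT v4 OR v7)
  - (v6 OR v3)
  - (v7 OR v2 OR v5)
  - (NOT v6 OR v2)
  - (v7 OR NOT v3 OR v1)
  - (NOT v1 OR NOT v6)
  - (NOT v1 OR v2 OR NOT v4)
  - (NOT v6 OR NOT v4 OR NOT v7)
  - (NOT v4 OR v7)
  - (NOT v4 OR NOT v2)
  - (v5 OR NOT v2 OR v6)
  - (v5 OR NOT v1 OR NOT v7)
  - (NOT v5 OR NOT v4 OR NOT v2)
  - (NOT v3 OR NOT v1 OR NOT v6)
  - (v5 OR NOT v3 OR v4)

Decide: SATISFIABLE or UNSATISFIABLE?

UNSATISFIABLE

v4 = True:
  propagation gives v7=True, v2=True; an empty clause results — contradiction.
v4 = False:
  propagation gives v7=False, v2=True, v3=True, v6=False; an empty clause results — contradiction.
Every branch closes, so no satisfying assignment exists.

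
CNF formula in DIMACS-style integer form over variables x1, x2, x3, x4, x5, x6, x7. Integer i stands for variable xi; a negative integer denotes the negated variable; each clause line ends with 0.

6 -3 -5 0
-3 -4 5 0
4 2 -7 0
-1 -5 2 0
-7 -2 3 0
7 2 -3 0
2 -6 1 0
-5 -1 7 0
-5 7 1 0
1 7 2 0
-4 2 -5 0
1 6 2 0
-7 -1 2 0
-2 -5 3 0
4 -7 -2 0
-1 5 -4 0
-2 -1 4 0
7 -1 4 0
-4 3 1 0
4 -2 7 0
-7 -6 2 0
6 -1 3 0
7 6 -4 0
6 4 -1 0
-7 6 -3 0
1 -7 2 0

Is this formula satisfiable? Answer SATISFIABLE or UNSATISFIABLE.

Try x1 = False.
For the remaining variables, x2 = True, x3 = True, x4 = True, x5 = True, x6 = True, x7 = True works.
Every clause has at least one true literal under this assignment.
So x1 = False, x2 = True, x3 = True, x4 = True, x5 = True, x6 = True, x7 = True is a satisfying assignment.

SATISFIABLE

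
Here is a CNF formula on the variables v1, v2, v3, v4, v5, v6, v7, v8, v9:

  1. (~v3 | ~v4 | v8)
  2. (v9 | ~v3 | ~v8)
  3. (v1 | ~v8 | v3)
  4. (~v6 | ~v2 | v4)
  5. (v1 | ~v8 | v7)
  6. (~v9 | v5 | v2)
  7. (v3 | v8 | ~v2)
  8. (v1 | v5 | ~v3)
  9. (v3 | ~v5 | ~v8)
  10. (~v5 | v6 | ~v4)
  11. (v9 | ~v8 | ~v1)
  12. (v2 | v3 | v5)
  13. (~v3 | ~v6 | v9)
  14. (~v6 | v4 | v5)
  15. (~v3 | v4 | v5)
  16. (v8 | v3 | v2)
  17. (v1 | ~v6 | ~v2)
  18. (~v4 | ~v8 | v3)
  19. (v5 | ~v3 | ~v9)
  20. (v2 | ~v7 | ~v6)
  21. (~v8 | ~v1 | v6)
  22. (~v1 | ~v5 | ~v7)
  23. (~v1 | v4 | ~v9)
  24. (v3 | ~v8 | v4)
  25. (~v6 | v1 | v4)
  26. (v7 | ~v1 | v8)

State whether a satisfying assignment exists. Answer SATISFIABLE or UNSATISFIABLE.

SATISFIABLE

Set v1 = False and propagate.
Set v2 = True and propagate.
  then v6 is forced to False.
Set v3 = True and propagate.
  then v5 is forced to True.
  then v4 is forced to False.
For the remaining variables, v7 = False, v8 = False, v9 = True works.
Every clause has at least one true literal under this assignment.
So v1=0  v2=1  v3=1  v4=0  v5=1  v6=0  v7=0  v8=0  v9=1 is a satisfying assignment.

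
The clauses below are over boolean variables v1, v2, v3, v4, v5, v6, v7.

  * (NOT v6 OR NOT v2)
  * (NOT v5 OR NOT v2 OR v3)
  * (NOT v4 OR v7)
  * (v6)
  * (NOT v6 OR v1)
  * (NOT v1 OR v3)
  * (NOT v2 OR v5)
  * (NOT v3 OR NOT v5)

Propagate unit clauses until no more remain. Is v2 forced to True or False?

Unit clause (v6) sets v6 = True.
(NOT v6 OR NOT v2) with v6 = True leaves only NOT v2, so v2 = False.

False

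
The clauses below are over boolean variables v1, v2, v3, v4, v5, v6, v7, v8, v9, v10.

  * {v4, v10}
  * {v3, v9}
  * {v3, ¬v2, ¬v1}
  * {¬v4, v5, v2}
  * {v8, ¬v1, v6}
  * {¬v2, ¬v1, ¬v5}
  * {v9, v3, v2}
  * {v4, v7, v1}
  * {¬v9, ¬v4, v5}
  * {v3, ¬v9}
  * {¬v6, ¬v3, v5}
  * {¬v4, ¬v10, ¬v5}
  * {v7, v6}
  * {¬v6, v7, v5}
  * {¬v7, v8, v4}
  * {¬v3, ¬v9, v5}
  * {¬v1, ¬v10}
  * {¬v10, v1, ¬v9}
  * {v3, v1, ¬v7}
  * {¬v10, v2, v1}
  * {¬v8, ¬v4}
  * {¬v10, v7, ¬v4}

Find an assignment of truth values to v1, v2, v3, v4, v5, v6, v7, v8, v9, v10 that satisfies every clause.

Branch on v1: take v1 = False.
For the remaining variables, v2 = True, v3 = True, v4 = True, v5 = True, v6 = True, v7 = True, v8 = False, v9 = True, v10 = False works.

v1 = False  v2 = True  v3 = True  v4 = True  v5 = True  v6 = True  v7 = True  v8 = False  v9 = True  v10 = False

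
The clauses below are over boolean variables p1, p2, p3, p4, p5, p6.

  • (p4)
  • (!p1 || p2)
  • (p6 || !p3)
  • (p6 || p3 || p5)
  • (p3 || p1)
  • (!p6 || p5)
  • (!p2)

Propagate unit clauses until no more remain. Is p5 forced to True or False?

True

(p4) stands alone — p4 = True.
Unit clause (!p2) sets p2 = False.
(p2 || !p1) with p2 = False leaves only !p1, so p1 = False.
From (p1 || p3) and p1 = False: p3 = True.
(p6 || !p3): since p3 = True, the clause reduces to (p6). p6 = True.
From (!p6 || p5) and p6 = True: p5 = True.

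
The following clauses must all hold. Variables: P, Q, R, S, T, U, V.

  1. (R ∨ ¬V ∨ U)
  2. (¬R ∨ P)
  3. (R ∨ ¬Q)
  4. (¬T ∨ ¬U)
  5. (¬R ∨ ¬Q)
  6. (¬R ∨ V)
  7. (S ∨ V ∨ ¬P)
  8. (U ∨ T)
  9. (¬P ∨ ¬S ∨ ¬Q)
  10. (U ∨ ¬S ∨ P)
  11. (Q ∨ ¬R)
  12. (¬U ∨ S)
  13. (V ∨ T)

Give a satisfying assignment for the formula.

P=0, Q=0, R=0, S=1, T=0, U=1, V=1

Try P = False.
  then R is forced to False.
  then Q is forced to False.
Set S = True and propagate.
  then U is forced to True.
  then T is forced to False.
  then V is forced to True.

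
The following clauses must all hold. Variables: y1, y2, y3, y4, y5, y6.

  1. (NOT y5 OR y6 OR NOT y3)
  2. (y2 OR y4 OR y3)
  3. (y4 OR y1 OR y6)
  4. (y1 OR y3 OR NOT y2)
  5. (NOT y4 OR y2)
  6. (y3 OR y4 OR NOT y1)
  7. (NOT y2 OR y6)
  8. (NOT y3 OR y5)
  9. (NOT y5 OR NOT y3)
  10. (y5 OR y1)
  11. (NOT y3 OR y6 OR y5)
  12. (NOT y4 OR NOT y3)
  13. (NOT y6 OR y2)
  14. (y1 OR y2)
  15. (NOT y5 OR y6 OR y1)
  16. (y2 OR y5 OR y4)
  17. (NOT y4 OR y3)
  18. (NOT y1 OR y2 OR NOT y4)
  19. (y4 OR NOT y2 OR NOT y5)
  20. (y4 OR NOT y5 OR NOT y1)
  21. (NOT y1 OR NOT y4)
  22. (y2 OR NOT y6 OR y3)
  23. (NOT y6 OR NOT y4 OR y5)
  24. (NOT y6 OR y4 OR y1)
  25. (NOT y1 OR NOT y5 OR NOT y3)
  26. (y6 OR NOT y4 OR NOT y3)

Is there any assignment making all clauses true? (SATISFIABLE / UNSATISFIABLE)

UNSATISFIABLE

y4 = True:
  propagation gives y2=True, y6=True, y3=False; an empty clause results — contradiction.
y4 = False:
  y5 = True:
    propagation gives y3=False, y2=True; an empty clause results — contradiction.
  y5 = False:
    propagation gives y3=False, y2=True, y1=True; an empty clause results — contradiction.
Every branch closes, so no satisfying assignment exists.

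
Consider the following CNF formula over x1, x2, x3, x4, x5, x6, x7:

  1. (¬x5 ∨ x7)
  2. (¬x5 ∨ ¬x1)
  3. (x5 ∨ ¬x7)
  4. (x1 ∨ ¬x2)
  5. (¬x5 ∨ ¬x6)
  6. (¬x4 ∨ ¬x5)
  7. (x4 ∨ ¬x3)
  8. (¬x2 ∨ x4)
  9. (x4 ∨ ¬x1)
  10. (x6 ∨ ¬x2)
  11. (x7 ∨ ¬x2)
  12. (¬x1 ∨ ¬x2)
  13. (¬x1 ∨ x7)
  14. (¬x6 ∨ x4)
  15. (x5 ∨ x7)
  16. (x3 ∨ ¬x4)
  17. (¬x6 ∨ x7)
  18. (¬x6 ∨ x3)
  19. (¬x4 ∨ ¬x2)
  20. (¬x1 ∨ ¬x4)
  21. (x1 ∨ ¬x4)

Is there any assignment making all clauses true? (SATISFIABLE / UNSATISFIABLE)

SATISFIABLE

Pure literal: x2 appears only negated; assign x2 = False.
Try x1 = False.
  then x4 is forced to False.
  then x3 is forced to False.
  then x6 is forced to False.
For the remaining variables, x5 = True, x7 = True works.
So x1 = 0, x2 = 0, x3 = 0, x4 = 0, x5 = 1, x6 = 0, x7 = 1 is a satisfying assignment.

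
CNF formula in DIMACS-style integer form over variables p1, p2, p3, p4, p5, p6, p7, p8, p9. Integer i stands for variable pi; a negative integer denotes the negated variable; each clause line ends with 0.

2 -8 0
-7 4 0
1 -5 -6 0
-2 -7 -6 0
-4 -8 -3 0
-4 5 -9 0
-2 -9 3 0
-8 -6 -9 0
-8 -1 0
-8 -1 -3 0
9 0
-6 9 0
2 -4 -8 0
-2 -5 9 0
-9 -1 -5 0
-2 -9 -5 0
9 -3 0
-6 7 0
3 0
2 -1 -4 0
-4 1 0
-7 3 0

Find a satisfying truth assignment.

p1=0, p2=1, p3=1, p4=0, p5=0, p6=0, p7=0, p8=1, p9=1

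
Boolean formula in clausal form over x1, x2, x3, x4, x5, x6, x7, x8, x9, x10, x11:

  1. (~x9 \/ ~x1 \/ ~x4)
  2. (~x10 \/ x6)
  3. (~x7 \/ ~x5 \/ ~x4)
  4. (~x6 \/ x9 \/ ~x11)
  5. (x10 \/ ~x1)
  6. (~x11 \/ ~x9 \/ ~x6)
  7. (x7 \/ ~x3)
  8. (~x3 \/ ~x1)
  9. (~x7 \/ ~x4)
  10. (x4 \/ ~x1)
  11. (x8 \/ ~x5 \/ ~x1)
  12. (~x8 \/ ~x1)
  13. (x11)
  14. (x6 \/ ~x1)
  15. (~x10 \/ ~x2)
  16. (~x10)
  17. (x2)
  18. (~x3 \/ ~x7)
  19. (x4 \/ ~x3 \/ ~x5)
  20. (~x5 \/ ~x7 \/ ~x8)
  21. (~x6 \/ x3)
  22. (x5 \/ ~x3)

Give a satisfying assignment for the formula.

x1 = F  x2 = T  x3 = F  x4 = T  x5 = F  x6 = F  x7 = F  x8 = T  x9 = T  x10 = F  x11 = T

Check each clause:
  1. (~x4 \/ ~x1 \/ ~x9) — ~x1 is true.
  2. (~x10 \/ x6) — ~x10 is true.
  3. (~x5 \/ ~x7 \/ ~x4) — ~x7 is true.
  4. (~x6 \/ ~x11 \/ x9) — x9 is true.
  5. (~x1 \/ x10) — ~x1 is true.
  6. (~x11 \/ ~x6 \/ ~x9) — ~x6 is true.
  7. (x7 \/ ~x3) — ~x3 is true.
  8. (~x1 \/ ~x3) — ~x3 is true.
  9. (~x7 \/ ~x4) — ~x7 is true.
  10. (x4 \/ ~x1) — x4 is true.
  11. (~x1 \/ x8 \/ ~x5) — x8 is true.
  12. (~x1 \/ ~x8) — ~x1 is true.
  13. (x11) — x11 is true.
  14. (x6 \/ ~x1) — ~x1 is true.
  15. (~x10 \/ ~x2) — ~x10 is true.
  16. (~x10) — ~x10 is true.
  17. (x2) — x2 is true.
  18. (~x7 \/ ~x3) — ~x7 is true.
  19. (~x3 \/ ~x5 \/ x4) — ~x5 is true.
  20. (~x5 \/ ~x7 \/ ~x8) — ~x7 is true.
  21. (~x6 \/ x3) — ~x6 is true.
  22. (~x3 \/ x5) — ~x3 is true.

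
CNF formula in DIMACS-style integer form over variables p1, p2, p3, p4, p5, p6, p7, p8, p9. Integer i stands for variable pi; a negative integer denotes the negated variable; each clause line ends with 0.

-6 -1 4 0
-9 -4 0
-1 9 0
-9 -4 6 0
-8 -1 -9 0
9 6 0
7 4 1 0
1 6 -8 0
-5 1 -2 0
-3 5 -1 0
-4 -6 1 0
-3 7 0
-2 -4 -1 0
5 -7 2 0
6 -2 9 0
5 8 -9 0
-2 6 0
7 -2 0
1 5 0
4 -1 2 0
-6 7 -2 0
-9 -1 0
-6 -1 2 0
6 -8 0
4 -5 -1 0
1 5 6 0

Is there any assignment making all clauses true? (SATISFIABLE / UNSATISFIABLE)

Branch on p1: take p1 = False.
  then p5 is forced to True.
  then p2 is forced to False.
The remaining clauses are satisfied by p3 = True, p4 = False, p6 = True, p7 = True, p8 = True, p9 = False.
So p1=F, p2=F, p3=T, p4=F, p5=T, p6=T, p7=T, p8=T, p9=F is a satisfying assignment.

SATISFIABLE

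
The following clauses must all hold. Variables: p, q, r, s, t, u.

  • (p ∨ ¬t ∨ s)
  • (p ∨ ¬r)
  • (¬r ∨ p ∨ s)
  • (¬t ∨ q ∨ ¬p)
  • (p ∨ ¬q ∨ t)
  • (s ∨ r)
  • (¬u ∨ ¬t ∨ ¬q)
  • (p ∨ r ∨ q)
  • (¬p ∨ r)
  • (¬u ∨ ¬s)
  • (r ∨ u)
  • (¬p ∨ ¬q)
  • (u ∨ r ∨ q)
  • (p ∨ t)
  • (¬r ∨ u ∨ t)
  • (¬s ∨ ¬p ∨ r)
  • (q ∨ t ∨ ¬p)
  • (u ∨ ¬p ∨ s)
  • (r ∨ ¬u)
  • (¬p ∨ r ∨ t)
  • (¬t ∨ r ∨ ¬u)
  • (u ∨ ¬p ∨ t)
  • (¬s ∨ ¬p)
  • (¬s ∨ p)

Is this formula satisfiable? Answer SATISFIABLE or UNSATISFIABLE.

UNSATISFIABLE

p = True:
  propagation gives r=True, q=False, t=False; an empty clause results — contradiction.
p = False:
  propagation gives r=False, s=True; an empty clause results — contradiction.
Every branch closes, so no satisfying assignment exists.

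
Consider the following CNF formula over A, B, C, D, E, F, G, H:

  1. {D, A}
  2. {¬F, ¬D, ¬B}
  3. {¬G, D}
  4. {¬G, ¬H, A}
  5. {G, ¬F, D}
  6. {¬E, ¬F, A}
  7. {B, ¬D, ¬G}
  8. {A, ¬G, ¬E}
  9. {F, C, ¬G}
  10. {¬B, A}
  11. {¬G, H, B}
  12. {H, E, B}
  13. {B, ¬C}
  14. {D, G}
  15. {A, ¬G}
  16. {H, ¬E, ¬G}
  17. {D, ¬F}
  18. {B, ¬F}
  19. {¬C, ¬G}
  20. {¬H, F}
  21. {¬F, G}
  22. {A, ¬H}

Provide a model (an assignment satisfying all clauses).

A = T  B = F  C = F  D = T  E = T  F = F  G = F  H = F

Check each clause:
  1. {A, D} — A is true.
  2. {¬F, ¬B, ¬D} — ¬F is true.
  3. {D, ¬G} — ¬G is true.
  4. {¬G, A, ¬H} — ¬H is true.
  5. {D, G, ¬F} — ¬F is true.
  6. {¬F, A, ¬E} — A is true.
  7. {B, ¬D, ¬G} — ¬G is true.
  8. {A, ¬G, ¬E} — A is true.
  9. {F, C, ¬G} — ¬G is true.
  10. {A, ¬B} — A is true.
  11. {B, H, ¬G} — ¬G is true.
  12. {B, H, E} — E is true.
  13. {B, ¬C} — ¬C is true.
  14. {G, D} — D is true.
  15. {A, ¬G} — ¬G is true.
  16. {¬E, H, ¬G} — ¬G is true.
  17. {¬F, D} — ¬F is true.
  18. {B, ¬F} — ¬F is true.
  19. {¬G, ¬C} — ¬G is true.
  20. {F, ¬H} — ¬H is true.
  21. {G, ¬F} — ¬F is true.
  22. {¬H, A} — ¬H is true.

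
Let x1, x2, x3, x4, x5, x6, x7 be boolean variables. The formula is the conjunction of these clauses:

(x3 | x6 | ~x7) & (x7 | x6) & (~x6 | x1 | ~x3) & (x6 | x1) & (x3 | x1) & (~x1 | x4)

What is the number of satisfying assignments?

20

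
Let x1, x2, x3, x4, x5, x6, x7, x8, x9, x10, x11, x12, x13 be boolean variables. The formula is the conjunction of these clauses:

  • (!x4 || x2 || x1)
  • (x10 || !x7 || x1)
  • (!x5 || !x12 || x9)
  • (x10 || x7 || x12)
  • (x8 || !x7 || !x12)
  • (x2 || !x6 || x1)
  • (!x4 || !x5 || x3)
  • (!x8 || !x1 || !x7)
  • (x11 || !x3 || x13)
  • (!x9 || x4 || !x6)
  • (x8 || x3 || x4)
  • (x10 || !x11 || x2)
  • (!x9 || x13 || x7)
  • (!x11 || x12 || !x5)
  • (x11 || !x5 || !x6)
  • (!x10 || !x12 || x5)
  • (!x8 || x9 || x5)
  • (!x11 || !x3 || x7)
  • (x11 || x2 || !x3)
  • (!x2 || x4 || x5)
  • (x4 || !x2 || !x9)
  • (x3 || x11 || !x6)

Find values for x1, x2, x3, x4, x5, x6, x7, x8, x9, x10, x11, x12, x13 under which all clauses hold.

x1=True, x2=True, x3=True, x4=True, x5=True, x6=False, x7=False, x8=True, x9=True, x10=True, x11=False, x12=True, x13=True

x6 occurs only negated in the remaining clauses — set x6 = False.
x13 occurs only positively in the remaining clauses — set x13 = True.
Try x1 = True.
For the remaining variables, x2 = True, x3 = True, x4 = True, x5 = True, x7 = False, x8 = True, x9 = True, x10 = True, x11 = False, x12 = True works.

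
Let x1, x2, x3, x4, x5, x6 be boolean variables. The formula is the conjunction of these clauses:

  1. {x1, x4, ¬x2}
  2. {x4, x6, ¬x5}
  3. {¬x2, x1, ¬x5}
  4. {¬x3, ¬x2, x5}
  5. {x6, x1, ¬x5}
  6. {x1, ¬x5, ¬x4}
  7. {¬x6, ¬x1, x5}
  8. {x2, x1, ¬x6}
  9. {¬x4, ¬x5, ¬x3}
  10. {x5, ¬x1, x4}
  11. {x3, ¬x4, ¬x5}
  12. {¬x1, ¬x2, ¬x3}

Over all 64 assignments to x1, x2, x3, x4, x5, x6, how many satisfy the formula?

Case analysis on x5 and x1:
  x5=T, x1=T: remaining (x2,x3,x4,x6) ∈ {(F,F,F,T); (F,T,F,T); (T,F,F,T)} — 3.
  x5=T, x1=F: a clause becomes empty — 0.
  x5=F, x1=T: remaining (x2,x3,x4,x6) ∈ {(F,F,T,F); (F,T,T,F); (T,F,T,F)} — 3.
  x5=F, x1=F: 6 of the 16 assignments to (x2,x3,x4,x6) work.
Total: 3 + 0 + 3 + 6 = 12.

12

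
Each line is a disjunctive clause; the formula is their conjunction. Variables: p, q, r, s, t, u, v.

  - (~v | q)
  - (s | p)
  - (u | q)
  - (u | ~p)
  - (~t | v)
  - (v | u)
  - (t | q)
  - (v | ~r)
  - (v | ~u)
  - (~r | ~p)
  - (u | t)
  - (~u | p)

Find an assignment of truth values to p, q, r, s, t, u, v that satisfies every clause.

p=0, q=1, r=1, s=1, t=1, u=0, v=1

Check each clause:
  1. (q | ~v) — q is true.
  2. (s | p) — s is true.
  3. (q | u) — q is true.
  4. (u | ~p) — ~p is true.
  5. (~t | v) — v is true.
  6. (v | u) — v is true.
  7. (q | t) — q is true.
  8. (~r | v) — v is true.
  9. (~u | v) — ~u is true.
  10. (~r | ~p) — ~p is true.
  11. (u | t) — t is true.
  12. (~u | p) — ~u is true.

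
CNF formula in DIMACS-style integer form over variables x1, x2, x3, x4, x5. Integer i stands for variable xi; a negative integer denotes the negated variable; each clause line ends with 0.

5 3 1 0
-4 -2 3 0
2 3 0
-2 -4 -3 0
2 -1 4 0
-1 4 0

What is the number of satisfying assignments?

9

Split on x2, then x3.
  x2=1, x3=1: remaining (x1,x4,x5) ∈ {(0,0,0); (0,0,1)} — 2.
  x2=1, x3=0: remaining (x1,x4,x5) ∈ {(0,0,1)} — 1.
  x2=0, x3=1: x5 free; 3 ways for (x1,x4) × 2^1 = 6.
  x2=0, x3=0: a clause becomes empty — 0.
Total: 2 + 1 + 6 + 0 = 9.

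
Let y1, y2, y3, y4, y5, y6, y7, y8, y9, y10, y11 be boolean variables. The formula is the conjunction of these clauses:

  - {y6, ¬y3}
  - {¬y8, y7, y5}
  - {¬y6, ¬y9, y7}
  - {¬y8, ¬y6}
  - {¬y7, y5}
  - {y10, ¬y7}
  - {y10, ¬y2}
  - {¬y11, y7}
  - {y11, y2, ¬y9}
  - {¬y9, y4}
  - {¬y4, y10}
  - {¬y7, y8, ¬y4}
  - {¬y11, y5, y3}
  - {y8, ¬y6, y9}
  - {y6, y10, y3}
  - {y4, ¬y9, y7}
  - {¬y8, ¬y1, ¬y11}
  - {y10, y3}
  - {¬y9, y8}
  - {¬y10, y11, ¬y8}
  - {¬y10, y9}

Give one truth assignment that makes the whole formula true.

y1 = 0, y2 = 0, y3 = 0, y4 = 1, y5 = 1, y6 = 0, y7 = 1, y8 = 1, y9 = 1, y10 = 1, y11 = 1

y1 occurs only negated in the remaining clauses — set y1 = False.
Pure literal: y5 appears only positively; assign y5 = True.
Try y2 = False.
Try y3 = False.
  then y10 is forced to True.
  then y9 is forced to True.
  then y11 is forced to True.
  then y7 is forced to True.
  then y4 is forced to True.
  then y8 is forced to True.
  then y6 is forced to False.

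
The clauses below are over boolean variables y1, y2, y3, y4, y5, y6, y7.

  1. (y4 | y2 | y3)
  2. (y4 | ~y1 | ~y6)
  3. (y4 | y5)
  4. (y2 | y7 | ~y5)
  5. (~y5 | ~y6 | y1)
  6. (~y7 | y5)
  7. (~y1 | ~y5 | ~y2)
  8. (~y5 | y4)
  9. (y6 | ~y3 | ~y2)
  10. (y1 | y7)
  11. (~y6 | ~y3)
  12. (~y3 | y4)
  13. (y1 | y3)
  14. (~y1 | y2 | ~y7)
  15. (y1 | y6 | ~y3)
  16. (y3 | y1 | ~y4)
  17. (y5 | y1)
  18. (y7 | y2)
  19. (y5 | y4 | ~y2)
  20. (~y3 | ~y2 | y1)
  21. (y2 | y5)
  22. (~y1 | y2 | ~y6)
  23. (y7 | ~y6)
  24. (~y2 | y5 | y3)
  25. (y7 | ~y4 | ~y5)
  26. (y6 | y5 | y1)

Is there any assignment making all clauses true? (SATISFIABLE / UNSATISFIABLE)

y1 = True:
  y2 = True:
    propagation gives y5=False, y4=True, y7=False, y6=False; an empty clause results — contradiction.
  y2 = False:
    propagation gives y7=False; an empty clause results — contradiction.
y1 = False:
  propagation gives y7=True, y5=True, y6=False, y4=True; an empty clause results — contradiction.
Every branch closes, so no satisfying assignment exists.

UNSATISFIABLE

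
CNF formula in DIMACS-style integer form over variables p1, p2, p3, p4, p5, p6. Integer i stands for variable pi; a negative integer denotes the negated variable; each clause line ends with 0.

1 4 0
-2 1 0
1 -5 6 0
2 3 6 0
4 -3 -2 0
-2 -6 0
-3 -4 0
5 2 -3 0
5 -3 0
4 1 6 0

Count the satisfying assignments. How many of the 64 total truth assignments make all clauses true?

Case analysis on p2 and p3:
  p2=T, p3=T: a clause becomes empty — 0.
  p2=T, p3=F: remaining (p1,p4,p5,p6) ∈ {(T,F,F,F); (T,F,T,F); (T,T,F,F); (T,T,T,F)} — 4.
  p2=F, p3=T: remaining (p1,p4,p5,p6) ∈ {(T,F,T,F); (T,F,T,T)} — 2.
  p2=F, p3=F: p5 free; 3 ways for (p1,p4,p6) × 2^1 = 6.
Total: 0 + 4 + 2 + 6 = 12.

12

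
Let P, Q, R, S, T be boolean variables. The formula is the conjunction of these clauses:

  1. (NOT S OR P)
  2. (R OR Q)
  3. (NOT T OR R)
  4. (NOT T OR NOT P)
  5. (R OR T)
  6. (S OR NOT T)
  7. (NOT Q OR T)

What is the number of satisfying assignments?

Satisfying assignments:
  P=0 Q=0 R=1 S=0 T=0
  P=1 Q=0 R=1 S=0 T=0
  P=1 Q=0 R=1 S=1 T=0
That's 3 in total.

3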